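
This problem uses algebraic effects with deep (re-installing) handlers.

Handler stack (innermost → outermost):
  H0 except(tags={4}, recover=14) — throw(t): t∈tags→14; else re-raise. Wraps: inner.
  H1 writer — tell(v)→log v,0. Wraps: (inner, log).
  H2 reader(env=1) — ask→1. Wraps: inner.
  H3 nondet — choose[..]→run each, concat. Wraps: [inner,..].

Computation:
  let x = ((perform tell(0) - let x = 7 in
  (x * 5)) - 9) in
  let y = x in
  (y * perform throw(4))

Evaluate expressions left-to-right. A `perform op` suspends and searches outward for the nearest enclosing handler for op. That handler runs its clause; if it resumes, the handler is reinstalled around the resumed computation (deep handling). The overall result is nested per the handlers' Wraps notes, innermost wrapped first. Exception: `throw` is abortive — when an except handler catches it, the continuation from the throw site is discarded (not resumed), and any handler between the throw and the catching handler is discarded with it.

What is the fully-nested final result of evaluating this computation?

Evaluation trace:
tell(0) @ H1 ⇒ log+=0
throw(4) @ H0 caught ⇒ 14
H1 returns (14, (0))
H2 returns (14, (0))
H3 returns [(14, (0))]
= [(14, (0))]

Answer: [(14, (0))]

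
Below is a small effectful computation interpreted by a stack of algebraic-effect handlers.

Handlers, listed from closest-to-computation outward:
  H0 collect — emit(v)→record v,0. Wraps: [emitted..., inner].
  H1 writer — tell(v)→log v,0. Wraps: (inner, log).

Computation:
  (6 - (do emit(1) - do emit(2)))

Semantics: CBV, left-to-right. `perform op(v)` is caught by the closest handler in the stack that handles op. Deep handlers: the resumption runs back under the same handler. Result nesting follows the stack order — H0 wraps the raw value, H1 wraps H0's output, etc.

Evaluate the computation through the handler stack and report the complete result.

Answer: ([1, 2, 6], ())

Evaluation trace:
emit(1) @ H0 ⇒ out+=1
emit(2) @ H0 ⇒ out+=2
H0 returns [1, 2, 6]
H1 returns ([1, 2, 6], ())
= ([1, 2, 6], ())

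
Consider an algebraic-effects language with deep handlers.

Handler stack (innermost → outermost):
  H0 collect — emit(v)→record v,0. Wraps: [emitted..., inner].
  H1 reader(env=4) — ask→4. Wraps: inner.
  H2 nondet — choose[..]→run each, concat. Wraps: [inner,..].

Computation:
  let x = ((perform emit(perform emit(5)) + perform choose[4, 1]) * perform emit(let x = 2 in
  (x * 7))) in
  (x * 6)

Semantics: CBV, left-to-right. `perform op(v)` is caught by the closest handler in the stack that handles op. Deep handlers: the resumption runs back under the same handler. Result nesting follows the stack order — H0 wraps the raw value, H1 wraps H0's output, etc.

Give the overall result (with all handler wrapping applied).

Step-by-step:
emit(5) @ H0 ⇒ out+=5
emit(0) @ H0 ⇒ out+=0
choose[4, 1] @ H2
  branch[0] choose=4:
    emit(14) @ H0 ⇒ out+=14
    H0 returns [5, 0, 14, 0]
    H1 returns [5, 0, 14, 0]
    H2 returns [[5, 0, 14, 0]]
  branch[1] choose=1:
    emit(14) @ H0 ⇒ out+=14
    H0 returns [5, 0, 14, 0]
    H1 returns [5, 0, 14, 0]
    H2 returns [[5, 0, 14, 0]]
= [[5, 0, 14, 0], [5, 0, 14, 0]]

Answer: [[5, 0, 14, 0], [5, 0, 14, 0]]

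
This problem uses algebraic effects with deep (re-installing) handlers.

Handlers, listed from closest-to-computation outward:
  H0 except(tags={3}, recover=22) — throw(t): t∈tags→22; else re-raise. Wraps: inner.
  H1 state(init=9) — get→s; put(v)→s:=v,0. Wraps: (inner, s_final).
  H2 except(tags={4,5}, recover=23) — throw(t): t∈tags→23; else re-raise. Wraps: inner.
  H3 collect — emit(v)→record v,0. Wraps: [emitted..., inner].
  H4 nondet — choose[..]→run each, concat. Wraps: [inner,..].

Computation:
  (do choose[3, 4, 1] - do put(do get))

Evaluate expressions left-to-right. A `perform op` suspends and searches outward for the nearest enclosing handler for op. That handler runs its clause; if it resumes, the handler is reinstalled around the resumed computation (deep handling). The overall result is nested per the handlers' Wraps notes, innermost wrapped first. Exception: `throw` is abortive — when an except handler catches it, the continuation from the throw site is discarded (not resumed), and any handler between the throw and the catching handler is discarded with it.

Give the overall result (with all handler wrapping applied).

Step-by-step:
choose[3, 4, 1] @ H4
  branch[0] choose=3:
    get @ H1 ⇒ 9
    put(9) @ H1 ⇒ s:=9
    H0 returns 3
    H1 returns (3, 9)
    H2 returns (3, 9)
    H3 returns [(3, 9)]
    H4 returns [[(3, 9)]]
  branch[1] choose=4:
    get @ H1 ⇒ 9
    put(9) @ H1 ⇒ s:=9
    H0 returns 4
    H1 returns (4, 9)
    H2 returns (4, 9)
    H3 returns [(4, 9)]
    H4 returns [[(4, 9)]]
  branch[2] choose=1:
    get @ H1 ⇒ 9
    put(9) @ H1 ⇒ s:=9
    H0 returns 1
    H1 returns (1, 9)
    H2 returns (1, 9)
    H3 returns [(1, 9)]
    H4 returns [[(1, 9)]]
= [[(3, 9)], [(4, 9)], [(1, 9)]]

Answer: [[(3, 9)], [(4, 9)], [(1, 9)]]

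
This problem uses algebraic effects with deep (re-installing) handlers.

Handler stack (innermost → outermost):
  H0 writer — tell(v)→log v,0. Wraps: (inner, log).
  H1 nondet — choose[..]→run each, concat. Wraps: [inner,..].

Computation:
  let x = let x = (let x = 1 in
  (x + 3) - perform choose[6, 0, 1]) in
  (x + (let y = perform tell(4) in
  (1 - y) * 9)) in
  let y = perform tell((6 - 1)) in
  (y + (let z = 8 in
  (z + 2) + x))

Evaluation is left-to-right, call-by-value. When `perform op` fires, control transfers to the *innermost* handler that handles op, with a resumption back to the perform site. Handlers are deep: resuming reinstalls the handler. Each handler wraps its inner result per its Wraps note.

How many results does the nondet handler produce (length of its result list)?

Step-by-step:
choose[6, 0, 1] @ H1
  branch[0] choose=6:
    tell(4) @ H0 ⇒ log+=4
    tell(5) @ H0 ⇒ log+=5
    H0 returns (17, (4, 5))
    H1 returns [(17, (4, 5))]
  branch[1] choose=0:
    tell(4) @ H0 ⇒ log+=4
    tell(5) @ H0 ⇒ log+=5
    H0 returns (23, (4, 5))
    H1 returns [(23, (4, 5))]
  branch[2] choose=1:
    tell(4) @ H0 ⇒ log+=4
    tell(5) @ H0 ⇒ log+=5
    H0 returns (22, (4, 5))
    H1 returns [(22, (4, 5))]
= [(17, (4, 5)), (23, (4, 5)), (22, (4, 5))]

Answer: 3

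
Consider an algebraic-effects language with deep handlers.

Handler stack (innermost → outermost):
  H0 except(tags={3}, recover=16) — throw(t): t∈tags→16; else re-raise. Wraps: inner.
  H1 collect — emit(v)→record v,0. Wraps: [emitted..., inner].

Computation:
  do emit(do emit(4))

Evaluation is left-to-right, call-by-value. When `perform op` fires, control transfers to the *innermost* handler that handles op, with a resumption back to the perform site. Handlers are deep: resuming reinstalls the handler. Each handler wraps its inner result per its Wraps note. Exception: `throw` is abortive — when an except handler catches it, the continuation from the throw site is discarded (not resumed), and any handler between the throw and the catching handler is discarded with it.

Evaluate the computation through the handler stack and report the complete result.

Step-by-step:
emit(4) @ H1 ⇒ out+=4
emit(0) @ H1 ⇒ out+=0
H0 returns 0
H1 returns [4, 0, 0]
= [4, 0, 0]

Answer: [4, 0, 0]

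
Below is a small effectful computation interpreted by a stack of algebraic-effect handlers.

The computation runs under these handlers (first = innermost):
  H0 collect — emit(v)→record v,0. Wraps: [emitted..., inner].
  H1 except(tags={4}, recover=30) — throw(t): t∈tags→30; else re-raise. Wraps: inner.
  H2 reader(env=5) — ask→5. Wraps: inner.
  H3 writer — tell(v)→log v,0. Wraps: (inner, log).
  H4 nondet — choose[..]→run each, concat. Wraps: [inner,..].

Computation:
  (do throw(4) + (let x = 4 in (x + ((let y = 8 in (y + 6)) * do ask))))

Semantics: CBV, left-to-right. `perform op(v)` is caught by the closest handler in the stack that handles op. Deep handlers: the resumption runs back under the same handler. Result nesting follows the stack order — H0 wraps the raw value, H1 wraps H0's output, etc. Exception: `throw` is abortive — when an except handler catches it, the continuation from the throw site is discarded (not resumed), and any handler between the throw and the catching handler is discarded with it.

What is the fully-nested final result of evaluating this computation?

Answer: [(30, ())]

Step-by-step:
throw(4) @ H1 caught ⇒ 30
H2 returns 30
H3 returns (30, ())
H4 returns [(30, ())]
= [(30, ())]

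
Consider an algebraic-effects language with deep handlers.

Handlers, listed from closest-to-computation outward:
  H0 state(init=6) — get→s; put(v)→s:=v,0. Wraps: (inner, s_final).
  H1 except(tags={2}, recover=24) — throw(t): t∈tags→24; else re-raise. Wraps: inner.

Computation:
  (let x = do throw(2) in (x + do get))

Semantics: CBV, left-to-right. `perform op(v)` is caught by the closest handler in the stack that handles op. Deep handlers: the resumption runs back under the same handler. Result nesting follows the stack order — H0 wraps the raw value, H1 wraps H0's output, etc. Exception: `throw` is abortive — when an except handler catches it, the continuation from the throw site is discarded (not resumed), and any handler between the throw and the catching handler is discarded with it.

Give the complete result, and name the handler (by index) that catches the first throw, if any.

Answer: 24 ; first throw caught by: H1

Evaluation trace:
throw(2) @ H1 caught ⇒ 24
= 24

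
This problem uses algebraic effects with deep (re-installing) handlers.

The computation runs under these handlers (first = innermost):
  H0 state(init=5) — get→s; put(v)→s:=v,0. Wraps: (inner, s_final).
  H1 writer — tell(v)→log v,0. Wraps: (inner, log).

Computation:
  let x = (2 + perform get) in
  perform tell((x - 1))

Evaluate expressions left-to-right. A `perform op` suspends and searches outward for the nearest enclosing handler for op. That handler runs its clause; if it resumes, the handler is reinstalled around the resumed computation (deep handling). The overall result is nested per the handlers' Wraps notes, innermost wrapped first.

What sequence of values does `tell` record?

Answer: (6)

Evaluation trace:
get @ H0 ⇒ 5
tell(6) @ H1 ⇒ log+=6
H0 returns (0, 5)
H1 returns ((0, 5), (6))
= ((0, 5), (6))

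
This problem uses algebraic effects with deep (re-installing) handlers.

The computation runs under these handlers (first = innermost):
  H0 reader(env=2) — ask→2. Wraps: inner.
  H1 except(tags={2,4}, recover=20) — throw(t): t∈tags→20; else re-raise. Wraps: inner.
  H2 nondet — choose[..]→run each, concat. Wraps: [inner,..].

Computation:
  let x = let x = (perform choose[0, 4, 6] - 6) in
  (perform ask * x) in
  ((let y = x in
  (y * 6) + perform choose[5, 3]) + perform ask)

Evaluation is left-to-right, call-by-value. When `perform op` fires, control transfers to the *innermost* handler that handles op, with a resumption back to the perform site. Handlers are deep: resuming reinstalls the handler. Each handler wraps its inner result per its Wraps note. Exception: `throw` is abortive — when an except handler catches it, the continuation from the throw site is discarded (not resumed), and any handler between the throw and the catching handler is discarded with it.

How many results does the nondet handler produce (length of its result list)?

Answer: 6

Evaluation trace:
choose[0, 4, 6] @ H2
  branch[0] choose=0:
    ask @ H0 ⇒ 2
    choose[5, 3] @ H2
      branch[0] choose=5:
        ask @ H0 ⇒ 2
        H0 returns -65
        H1 returns -65
        H2 returns [-65]
      branch[1] choose=3:
        ask @ H0 ⇒ 2
        H0 returns -67
        H1 returns -67
        H2 returns [-67]
  branch[1] choose=4:
    ask @ H0 ⇒ 2
    choose[5, 3] @ H2
      branch[0] choose=5:
        ask @ H0 ⇒ 2
        H0 returns -17
        H1 returns -17
        H2 returns [-17]
      branch[1] choose=3:
        ask @ H0 ⇒ 2
        H0 returns -19
        H1 returns -19
        H2 returns [-19]
  branch[2] choose=6:
    ask @ H0 ⇒ 2
    choose[5, 3] @ H2
      branch[0] choose=5:
        ask @ H0 ⇒ 2
        H0 returns 7
        H1 returns 7
        H2 returns [7]
      branch[1] choose=3:
        ask @ H0 ⇒ 2
        H0 returns 5
        H1 returns 5
        H2 returns [5]
= [-65, -67, -17, -19, 7, 5]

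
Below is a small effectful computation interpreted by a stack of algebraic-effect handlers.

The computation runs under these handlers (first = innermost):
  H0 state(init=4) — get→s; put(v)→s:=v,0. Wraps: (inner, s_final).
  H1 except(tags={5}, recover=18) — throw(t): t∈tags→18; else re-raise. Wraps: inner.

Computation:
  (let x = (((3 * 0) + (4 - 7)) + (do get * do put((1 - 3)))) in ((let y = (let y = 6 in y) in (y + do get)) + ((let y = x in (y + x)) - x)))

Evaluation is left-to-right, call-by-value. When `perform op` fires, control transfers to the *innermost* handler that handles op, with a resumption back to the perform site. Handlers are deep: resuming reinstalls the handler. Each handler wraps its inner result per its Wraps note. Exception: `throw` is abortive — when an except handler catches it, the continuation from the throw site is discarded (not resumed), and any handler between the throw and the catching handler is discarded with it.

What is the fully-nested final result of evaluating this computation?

Answer: (1, -2)

Working:
get @ H0 ⇒ 4
put(-2) @ H0 ⇒ s:=-2
get @ H0 ⇒ -2
H0 returns (1, -2)
H1 returns (1, -2)
= (1, -2)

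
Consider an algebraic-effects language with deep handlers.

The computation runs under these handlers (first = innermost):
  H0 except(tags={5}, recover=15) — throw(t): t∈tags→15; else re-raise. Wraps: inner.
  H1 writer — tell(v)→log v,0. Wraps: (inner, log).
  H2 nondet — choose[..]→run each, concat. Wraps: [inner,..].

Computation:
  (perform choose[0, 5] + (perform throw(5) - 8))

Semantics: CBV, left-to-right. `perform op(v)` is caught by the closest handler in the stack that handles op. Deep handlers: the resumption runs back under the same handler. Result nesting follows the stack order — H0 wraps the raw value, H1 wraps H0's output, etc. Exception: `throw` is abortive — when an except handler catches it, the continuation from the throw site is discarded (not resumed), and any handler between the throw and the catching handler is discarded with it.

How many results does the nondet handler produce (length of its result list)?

Answer: 2

Evaluation trace:
choose[0, 5] @ H2
  branch[0] choose=0:
    throw(5) @ H0 caught ⇒ 15
    H1 returns (15, ())
    H2 returns [(15, ())]
  branch[1] choose=5:
    throw(5) @ H0 caught ⇒ 15
    H1 returns (15, ())
    H2 returns [(15, ())]
= [(15, ()), (15, ())]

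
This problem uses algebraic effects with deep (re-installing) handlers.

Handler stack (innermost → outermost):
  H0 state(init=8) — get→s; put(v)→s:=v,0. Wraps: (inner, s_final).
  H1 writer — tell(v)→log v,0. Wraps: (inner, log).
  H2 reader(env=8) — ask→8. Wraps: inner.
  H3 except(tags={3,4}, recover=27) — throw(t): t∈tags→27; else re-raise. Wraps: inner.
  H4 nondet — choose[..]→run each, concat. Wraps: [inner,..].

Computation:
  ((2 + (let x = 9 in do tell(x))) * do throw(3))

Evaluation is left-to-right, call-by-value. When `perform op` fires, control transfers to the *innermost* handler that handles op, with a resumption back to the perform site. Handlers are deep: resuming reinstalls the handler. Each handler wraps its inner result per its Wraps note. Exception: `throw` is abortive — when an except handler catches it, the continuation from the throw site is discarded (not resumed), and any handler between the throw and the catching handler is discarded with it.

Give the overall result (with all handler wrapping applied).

Answer: [27]

Evaluation trace:
tell(9) @ H1 ⇒ log+=9
throw(3) @ H3 caught ⇒ 27
H4 returns [27]
= [27]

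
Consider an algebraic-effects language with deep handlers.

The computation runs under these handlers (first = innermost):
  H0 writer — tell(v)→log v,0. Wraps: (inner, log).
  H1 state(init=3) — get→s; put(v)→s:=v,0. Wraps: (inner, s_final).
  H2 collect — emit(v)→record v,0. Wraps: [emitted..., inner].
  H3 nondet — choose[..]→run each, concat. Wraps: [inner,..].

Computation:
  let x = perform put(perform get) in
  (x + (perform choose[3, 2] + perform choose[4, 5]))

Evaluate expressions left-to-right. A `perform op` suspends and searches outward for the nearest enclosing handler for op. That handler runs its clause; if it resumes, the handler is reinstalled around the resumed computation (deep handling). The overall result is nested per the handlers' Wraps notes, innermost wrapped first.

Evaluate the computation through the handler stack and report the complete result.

Answer: [[((7, ()), 3)], [((8, ()), 3)], [((6, ()), 3)], [((7, ()), 3)]]

Evaluation trace:
get @ H1 ⇒ 3
put(3) @ H1 ⇒ s:=3
choose[3, 2] @ H3
  branch[0] choose=3:
    choose[4, 5] @ H3
      branch[0] choose=4:
        H0 returns (7, ())
        H1 returns ((7, ()), 3)
        H2 returns [((7, ()), 3)]
        H3 returns [[((7, ()), 3)]]
      branch[1] choose=5:
        H0 returns (8, ())
        H1 returns ((8, ()), 3)
        H2 returns [((8, ()), 3)]
        H3 returns [[((8, ()), 3)]]
  branch[1] choose=2:
    choose[4, 5] @ H3
      branch[0] choose=4:
        H0 returns (6, ())
        H1 returns ((6, ()), 3)
        H2 returns [((6, ()), 3)]
        H3 returns [[((6, ()), 3)]]
      branch[1] choose=5:
        H0 returns (7, ())
        H1 returns ((7, ()), 3)
        H2 returns [((7, ()), 3)]
        H3 returns [[((7, ()), 3)]]
= [[((7, ()), 3)], [((8, ()), 3)], [((6, ()), 3)], [((7, ()), 3)]]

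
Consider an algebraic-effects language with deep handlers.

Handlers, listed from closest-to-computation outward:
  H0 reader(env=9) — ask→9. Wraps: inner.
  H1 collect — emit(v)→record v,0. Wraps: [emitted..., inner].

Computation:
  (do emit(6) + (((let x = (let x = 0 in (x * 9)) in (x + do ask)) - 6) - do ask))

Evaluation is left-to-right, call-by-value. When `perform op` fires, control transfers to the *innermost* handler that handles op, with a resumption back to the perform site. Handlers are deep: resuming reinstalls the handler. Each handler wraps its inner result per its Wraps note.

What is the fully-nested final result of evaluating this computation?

Step-by-step:
emit(6) @ H1 ⇒ out+=6
ask @ H0 ⇒ 9
ask @ H0 ⇒ 9
H0 returns -6
H1 returns [6, -6]
= [6, -6]

Answer: [6, -6]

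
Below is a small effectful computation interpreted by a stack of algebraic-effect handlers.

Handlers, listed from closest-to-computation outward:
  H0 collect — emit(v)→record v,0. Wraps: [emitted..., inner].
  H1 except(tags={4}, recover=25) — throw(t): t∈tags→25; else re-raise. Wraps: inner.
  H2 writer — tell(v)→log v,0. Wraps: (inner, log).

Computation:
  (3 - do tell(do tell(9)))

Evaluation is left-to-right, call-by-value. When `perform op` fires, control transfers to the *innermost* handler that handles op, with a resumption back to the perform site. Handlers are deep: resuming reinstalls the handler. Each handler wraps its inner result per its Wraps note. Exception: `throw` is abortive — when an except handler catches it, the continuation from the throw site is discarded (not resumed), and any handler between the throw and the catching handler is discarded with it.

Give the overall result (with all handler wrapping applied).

Step-by-step:
tell(9) @ H2 ⇒ log+=9
tell(0) @ H2 ⇒ log+=0
H0 returns [3]
H1 returns [3]
H2 returns ([3], (9, 0))
= ([3], (9, 0))

Answer: ([3], (9, 0))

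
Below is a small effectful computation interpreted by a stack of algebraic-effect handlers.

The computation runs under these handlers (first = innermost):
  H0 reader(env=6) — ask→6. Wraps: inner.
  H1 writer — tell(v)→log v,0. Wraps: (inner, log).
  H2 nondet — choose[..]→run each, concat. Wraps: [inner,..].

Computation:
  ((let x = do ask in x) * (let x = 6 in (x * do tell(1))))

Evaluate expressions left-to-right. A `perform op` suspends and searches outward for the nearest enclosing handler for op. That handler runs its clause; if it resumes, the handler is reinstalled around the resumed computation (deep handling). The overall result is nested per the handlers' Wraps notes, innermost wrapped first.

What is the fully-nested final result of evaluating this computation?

Answer: [(0, (1))]

Step-by-step:
ask @ H0 ⇒ 6
tell(1) @ H1 ⇒ log+=1
H0 returns 0
H1 returns (0, (1))
H2 returns [(0, (1))]
= [(0, (1))]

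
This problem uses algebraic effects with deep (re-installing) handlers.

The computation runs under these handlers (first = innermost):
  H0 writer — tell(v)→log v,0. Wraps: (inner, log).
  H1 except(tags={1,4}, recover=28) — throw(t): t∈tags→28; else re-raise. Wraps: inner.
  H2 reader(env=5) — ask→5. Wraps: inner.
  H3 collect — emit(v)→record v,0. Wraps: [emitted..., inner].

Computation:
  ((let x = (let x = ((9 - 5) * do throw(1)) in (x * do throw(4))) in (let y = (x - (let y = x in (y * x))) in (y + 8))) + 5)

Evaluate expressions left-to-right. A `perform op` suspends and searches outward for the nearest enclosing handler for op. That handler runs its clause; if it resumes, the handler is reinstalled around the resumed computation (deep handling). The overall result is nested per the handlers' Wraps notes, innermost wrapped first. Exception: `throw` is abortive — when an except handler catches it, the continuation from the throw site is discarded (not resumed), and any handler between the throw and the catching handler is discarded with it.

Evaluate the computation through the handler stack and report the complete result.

Answer: [28]

Working:
throw(1) @ H1 caught ⇒ 28
H2 returns 28
H3 returns [28]
= [28]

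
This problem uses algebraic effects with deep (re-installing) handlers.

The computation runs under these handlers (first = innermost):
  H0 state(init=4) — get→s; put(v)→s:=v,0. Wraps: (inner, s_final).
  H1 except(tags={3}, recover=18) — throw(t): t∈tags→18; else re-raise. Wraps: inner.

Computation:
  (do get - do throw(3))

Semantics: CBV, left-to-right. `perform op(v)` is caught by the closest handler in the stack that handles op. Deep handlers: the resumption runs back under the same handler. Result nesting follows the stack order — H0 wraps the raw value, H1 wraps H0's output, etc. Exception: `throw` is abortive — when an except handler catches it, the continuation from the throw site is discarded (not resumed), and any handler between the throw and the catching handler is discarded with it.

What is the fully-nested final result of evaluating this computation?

Step-by-step:
get @ H0 ⇒ 4
throw(3) @ H1 caught ⇒ 18
= 18

Answer: 18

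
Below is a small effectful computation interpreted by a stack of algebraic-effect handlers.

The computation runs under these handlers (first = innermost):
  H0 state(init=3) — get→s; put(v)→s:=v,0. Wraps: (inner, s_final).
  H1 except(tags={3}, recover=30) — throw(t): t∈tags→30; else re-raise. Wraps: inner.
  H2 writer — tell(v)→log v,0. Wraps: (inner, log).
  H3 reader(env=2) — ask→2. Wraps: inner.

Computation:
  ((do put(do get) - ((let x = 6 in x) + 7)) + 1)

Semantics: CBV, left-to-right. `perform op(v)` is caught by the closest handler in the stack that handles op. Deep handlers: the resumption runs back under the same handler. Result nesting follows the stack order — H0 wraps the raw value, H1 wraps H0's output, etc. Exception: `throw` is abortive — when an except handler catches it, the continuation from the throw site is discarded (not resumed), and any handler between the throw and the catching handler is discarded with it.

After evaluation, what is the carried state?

Answer: 3

Evaluation trace:
get @ H0 ⇒ 3
put(3) @ H0 ⇒ s:=3
H0 returns (-12, 3)
H1 returns (-12, 3)
H2 returns ((-12, 3), ())
H3 returns ((-12, 3), ())
= ((-12, 3), ())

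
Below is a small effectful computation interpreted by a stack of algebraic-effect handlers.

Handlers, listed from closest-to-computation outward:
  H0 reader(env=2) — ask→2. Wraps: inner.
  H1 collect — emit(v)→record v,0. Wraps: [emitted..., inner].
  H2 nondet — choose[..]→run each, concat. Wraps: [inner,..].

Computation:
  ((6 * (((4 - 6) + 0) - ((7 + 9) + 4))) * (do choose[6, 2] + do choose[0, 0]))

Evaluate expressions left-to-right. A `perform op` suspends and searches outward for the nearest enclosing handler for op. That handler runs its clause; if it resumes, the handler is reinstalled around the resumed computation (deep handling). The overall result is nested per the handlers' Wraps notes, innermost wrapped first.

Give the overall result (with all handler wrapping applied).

Step-by-step:
choose[6, 2] @ H2
  branch[0] choose=6:
    choose[0, 0] @ H2
      branch[0] choose=0:
        H0 returns -792
        H1 returns [-792]
        H2 returns [[-792]]
      branch[1] choose=0:
        H0 returns -792
        H1 returns [-792]
        H2 returns [[-792]]
  branch[1] choose=2:
    choose[0, 0] @ H2
      branch[0] choose=0:
        H0 returns -264
        H1 returns [-264]
        H2 returns [[-264]]
      branch[1] choose=0:
        H0 returns -264
        H1 returns [-264]
        H2 returns [[-264]]
= [[-792], [-792], [-264], [-264]]

Answer: [[-792], [-792], [-264], [-264]]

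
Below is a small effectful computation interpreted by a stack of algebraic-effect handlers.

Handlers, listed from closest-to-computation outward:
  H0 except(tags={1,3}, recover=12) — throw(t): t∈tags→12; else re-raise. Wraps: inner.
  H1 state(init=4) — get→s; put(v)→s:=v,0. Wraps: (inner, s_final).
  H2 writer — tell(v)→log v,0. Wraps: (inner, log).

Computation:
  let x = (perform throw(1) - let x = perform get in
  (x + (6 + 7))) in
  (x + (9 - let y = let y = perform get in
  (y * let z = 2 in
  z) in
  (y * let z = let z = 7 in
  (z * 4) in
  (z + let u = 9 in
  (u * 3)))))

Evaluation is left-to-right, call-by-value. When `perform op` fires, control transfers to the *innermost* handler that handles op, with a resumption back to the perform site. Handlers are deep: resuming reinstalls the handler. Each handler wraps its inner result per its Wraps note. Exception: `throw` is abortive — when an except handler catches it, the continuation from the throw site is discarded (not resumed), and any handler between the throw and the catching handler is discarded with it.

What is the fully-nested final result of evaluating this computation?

Answer: ((12, 4), ())

Evaluation trace:
throw(1) @ H0 caught ⇒ 12
H1 returns (12, 4)
H2 returns ((12, 4), ())
= ((12, 4), ())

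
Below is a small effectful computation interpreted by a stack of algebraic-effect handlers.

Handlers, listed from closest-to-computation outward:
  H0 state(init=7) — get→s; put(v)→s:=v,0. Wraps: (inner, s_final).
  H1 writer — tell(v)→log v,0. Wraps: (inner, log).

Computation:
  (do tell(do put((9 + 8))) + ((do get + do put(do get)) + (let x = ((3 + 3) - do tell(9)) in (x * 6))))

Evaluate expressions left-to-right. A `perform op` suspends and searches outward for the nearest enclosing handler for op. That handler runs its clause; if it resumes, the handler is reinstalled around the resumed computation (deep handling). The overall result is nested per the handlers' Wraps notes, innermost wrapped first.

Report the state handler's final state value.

Step-by-step:
put(17) @ H0 ⇒ s:=17
tell(0) @ H1 ⇒ log+=0
get @ H0 ⇒ 17
get @ H0 ⇒ 17
put(17) @ H0 ⇒ s:=17
tell(9) @ H1 ⇒ log+=9
H0 returns (53, 17)
H1 returns ((53, 17), (0, 9))
= ((53, 17), (0, 9))

Answer: 17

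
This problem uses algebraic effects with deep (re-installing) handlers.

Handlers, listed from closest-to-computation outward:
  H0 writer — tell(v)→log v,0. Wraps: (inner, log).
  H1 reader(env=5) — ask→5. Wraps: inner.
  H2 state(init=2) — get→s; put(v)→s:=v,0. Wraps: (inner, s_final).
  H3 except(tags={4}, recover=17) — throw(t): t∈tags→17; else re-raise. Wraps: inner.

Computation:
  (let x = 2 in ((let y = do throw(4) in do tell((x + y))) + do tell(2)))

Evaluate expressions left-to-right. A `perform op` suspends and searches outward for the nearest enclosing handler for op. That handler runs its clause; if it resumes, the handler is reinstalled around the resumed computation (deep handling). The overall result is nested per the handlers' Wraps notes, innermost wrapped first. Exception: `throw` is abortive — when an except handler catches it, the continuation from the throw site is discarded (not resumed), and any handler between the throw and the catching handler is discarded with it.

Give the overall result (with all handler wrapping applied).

Step-by-step:
throw(4) @ H3 caught ⇒ 17
= 17

Answer: 17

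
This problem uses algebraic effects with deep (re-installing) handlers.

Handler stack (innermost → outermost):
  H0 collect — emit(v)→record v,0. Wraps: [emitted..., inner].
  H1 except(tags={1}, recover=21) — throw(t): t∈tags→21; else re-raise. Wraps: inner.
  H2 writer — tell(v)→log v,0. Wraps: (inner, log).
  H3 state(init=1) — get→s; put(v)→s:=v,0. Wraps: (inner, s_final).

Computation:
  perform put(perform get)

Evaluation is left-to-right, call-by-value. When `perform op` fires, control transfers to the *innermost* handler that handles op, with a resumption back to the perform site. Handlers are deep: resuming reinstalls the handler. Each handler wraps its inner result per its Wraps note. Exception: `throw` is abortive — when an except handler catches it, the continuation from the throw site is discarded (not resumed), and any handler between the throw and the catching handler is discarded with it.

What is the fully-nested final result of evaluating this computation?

Answer: (([0], ()), 1)

Step-by-step:
get @ H3 ⇒ 1
put(1) @ H3 ⇒ s:=1
H0 returns [0]
H1 returns [0]
H2 returns ([0], ())
H3 returns (([0], ()), 1)
= (([0], ()), 1)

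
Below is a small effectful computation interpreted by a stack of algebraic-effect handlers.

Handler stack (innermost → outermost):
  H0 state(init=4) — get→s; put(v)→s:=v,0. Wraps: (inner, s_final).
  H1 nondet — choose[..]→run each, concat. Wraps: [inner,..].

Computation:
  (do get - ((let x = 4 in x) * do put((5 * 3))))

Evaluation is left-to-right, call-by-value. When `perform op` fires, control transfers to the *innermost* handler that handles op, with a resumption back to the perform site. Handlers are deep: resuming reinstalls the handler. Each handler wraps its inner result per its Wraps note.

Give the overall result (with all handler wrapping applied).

Evaluation trace:
get @ H0 ⇒ 4
put(15) @ H0 ⇒ s:=15
H0 returns (4, 15)
H1 returns [(4, 15)]
= [(4, 15)]

Answer: [(4, 15)]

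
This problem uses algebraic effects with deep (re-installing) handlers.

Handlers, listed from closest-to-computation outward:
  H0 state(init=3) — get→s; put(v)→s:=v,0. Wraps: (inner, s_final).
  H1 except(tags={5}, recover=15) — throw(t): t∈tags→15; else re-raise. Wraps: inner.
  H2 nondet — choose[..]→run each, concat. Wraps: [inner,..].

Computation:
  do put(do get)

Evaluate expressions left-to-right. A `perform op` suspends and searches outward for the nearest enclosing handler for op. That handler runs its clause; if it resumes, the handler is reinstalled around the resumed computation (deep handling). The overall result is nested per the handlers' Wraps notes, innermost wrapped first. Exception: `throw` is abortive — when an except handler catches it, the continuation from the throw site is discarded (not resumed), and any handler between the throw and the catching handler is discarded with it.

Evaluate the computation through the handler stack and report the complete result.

Answer: [(0, 3)]

Evaluation trace:
get @ H0 ⇒ 3
put(3) @ H0 ⇒ s:=3
H0 returns (0, 3)
H1 returns (0, 3)
H2 returns [(0, 3)]
= [(0, 3)]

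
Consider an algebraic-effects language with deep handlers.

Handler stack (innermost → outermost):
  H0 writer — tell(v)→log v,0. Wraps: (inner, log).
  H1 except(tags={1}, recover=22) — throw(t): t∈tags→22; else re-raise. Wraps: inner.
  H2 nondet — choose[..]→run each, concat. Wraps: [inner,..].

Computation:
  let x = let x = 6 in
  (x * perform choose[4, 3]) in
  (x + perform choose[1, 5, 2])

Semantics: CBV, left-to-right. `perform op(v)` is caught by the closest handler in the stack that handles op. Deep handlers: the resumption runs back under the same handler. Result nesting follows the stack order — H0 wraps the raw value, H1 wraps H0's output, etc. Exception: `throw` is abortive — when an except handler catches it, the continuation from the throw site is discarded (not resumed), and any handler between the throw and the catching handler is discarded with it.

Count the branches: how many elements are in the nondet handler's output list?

Answer: 6

Step-by-step:
choose[4, 3] @ H2
  branch[0] choose=4:
    choose[1, 5, 2] @ H2
      branch[0] choose=1:
        H0 returns (25, ())
        H1 returns (25, ())
        H2 returns [(25, ())]
      branch[1] choose=5:
        H0 returns (29, ())
        H1 returns (29, ())
        H2 returns [(29, ())]
      branch[2] choose=2:
        H0 returns (26, ())
        H1 returns (26, ())
        H2 returns [(26, ())]
  branch[1] choose=3:
    choose[1, 5, 2] @ H2
      branch[0] choose=1:
        H0 returns (19, ())
        H1 returns (19, ())
        H2 returns [(19, ())]
      branch[1] choose=5:
        H0 returns (23, ())
        H1 returns (23, ())
        H2 returns [(23, ())]
      branch[2] choose=2:
        H0 returns (20, ())
        H1 returns (20, ())
        H2 returns [(20, ())]
= [(25, ()), (29, ()), (26, ()), (19, ()), (23, ()), (20, ())]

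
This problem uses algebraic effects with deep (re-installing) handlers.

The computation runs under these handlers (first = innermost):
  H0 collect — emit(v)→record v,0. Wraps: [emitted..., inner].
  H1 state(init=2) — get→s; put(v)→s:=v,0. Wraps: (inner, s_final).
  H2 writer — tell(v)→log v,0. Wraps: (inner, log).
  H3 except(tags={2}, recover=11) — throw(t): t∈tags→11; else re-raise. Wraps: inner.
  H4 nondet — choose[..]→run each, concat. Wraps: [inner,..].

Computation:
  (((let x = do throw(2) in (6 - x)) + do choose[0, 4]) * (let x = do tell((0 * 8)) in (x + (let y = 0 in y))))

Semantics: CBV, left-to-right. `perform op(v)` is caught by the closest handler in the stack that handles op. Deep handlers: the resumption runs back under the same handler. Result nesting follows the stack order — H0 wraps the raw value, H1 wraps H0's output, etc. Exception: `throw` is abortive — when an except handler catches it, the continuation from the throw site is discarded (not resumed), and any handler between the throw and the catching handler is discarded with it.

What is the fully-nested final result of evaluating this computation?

Evaluation trace:
throw(2) @ H3 caught ⇒ 11
H4 returns [11]
= [11]

Answer: [11]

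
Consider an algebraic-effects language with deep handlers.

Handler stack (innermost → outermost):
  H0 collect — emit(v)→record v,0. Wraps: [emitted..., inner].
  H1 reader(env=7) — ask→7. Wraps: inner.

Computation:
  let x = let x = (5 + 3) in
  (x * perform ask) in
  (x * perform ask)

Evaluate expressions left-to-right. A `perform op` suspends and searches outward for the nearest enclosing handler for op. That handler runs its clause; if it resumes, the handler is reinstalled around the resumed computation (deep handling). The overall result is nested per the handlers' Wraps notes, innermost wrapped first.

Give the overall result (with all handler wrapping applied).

Step-by-step:
ask @ H1 ⇒ 7
ask @ H1 ⇒ 7
H0 returns [392]
H1 returns [392]
= [392]

Answer: [392]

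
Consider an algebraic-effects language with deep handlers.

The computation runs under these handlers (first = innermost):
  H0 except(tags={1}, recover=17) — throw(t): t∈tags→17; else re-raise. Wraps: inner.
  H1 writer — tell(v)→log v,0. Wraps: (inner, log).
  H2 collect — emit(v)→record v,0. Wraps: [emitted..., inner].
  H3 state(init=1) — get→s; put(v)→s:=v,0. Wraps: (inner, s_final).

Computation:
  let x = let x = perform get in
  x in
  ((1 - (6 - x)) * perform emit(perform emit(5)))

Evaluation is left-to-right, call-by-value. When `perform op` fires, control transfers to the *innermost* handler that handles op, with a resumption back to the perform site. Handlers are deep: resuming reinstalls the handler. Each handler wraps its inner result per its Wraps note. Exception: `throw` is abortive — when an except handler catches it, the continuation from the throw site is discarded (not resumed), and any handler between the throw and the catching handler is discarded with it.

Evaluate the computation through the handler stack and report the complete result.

Answer: ([5, 0, (0, ())], 1)

Step-by-step:
get @ H3 ⇒ 1
emit(5) @ H2 ⇒ out+=5
emit(0) @ H2 ⇒ out+=0
H0 returns 0
H1 returns (0, ())
H2 returns [5, 0, (0, ())]
H3 returns ([5, 0, (0, ())], 1)
= ([5, 0, (0, ())], 1)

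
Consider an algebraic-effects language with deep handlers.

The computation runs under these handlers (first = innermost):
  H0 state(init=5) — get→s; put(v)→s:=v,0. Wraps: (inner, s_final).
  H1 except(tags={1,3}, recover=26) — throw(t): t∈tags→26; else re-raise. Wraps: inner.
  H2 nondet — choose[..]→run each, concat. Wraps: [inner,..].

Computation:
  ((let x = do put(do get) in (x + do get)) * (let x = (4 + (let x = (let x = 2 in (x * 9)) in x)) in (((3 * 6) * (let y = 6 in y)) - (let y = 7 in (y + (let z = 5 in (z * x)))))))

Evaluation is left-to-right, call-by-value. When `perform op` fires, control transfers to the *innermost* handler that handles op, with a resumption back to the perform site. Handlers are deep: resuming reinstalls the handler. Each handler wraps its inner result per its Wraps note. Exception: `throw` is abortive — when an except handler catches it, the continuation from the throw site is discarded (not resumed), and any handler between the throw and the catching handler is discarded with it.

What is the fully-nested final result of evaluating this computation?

Evaluation trace:
get @ H0 ⇒ 5
put(5) @ H0 ⇒ s:=5
get @ H0 ⇒ 5
H0 returns (-45, 5)
H1 returns (-45, 5)
H2 returns [(-45, 5)]
= [(-45, 5)]

Answer: [(-45, 5)]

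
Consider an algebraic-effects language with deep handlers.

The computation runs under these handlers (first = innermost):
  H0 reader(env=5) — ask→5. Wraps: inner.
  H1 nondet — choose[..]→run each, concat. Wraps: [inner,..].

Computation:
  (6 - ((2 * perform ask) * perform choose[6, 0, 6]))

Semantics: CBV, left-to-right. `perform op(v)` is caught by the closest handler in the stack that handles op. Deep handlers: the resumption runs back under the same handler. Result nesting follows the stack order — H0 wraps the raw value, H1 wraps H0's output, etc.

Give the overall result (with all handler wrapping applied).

Step-by-step:
ask @ H0 ⇒ 5
choose[6, 0, 6] @ H1
  branch[0] choose=6:
    H0 returns -54
    H1 returns [-54]
  branch[1] choose=0:
    H0 returns 6
    H1 returns [6]
  branch[2] choose=6:
    H0 returns -54
    H1 returns [-54]
= [-54, 6, -54]

Answer: [-54, 6, -54]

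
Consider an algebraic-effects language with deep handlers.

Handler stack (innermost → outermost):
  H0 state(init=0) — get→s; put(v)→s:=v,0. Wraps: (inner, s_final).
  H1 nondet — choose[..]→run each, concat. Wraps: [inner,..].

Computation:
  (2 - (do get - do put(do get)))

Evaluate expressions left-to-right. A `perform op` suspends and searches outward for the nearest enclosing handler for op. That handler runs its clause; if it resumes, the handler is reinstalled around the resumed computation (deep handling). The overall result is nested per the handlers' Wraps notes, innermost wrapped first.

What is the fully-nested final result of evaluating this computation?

Evaluation trace:
get @ H0 ⇒ 0
get @ H0 ⇒ 0
put(0) @ H0 ⇒ s:=0
H0 returns (2, 0)
H1 returns [(2, 0)]
= [(2, 0)]

Answer: [(2, 0)]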